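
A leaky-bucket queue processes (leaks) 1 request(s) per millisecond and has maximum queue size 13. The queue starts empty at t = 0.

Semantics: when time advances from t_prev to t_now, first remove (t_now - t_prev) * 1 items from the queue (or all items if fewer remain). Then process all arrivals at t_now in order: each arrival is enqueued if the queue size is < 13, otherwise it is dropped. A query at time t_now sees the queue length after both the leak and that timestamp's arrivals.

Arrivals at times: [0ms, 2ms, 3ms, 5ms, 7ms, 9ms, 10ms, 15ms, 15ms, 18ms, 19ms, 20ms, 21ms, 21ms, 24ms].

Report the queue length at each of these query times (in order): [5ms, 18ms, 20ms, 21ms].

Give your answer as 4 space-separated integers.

Queue lengths at query times:
  query t=5ms: backlog = 1
  query t=18ms: backlog = 1
  query t=20ms: backlog = 1
  query t=21ms: backlog = 2

Answer: 1 1 1 2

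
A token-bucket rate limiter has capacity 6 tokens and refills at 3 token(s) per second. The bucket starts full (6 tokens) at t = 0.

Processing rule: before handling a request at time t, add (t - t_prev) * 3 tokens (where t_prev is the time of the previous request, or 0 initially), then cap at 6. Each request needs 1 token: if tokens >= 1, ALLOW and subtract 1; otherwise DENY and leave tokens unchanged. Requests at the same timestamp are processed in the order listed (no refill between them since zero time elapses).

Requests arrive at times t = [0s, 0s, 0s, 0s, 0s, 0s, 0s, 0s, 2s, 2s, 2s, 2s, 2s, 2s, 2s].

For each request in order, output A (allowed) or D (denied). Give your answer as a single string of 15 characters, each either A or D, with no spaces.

Answer: AAAAAADDAAAAAAD

Derivation:
Simulating step by step:
  req#1 t=0s: ALLOW
  req#2 t=0s: ALLOW
  req#3 t=0s: ALLOW
  req#4 t=0s: ALLOW
  req#5 t=0s: ALLOW
  req#6 t=0s: ALLOW
  req#7 t=0s: DENY
  req#8 t=0s: DENY
  req#9 t=2s: ALLOW
  req#10 t=2s: ALLOW
  req#11 t=2s: ALLOW
  req#12 t=2s: ALLOW
  req#13 t=2s: ALLOW
  req#14 t=2s: ALLOW
  req#15 t=2s: DENY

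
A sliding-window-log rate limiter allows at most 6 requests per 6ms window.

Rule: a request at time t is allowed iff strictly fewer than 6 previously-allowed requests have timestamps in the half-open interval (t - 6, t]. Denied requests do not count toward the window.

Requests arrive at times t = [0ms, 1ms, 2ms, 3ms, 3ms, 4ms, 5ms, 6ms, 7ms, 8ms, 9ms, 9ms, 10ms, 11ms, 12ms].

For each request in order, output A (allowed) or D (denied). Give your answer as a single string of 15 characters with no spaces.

Tracking allowed requests in the window:
  req#1 t=0ms: ALLOW
  req#2 t=1ms: ALLOW
  req#3 t=2ms: ALLOW
  req#4 t=3ms: ALLOW
  req#5 t=3ms: ALLOW
  req#6 t=4ms: ALLOW
  req#7 t=5ms: DENY
  req#8 t=6ms: ALLOW
  req#9 t=7ms: ALLOW
  req#10 t=8ms: ALLOW
  req#11 t=9ms: ALLOW
  req#12 t=9ms: ALLOW
  req#13 t=10ms: ALLOW
  req#14 t=11ms: DENY
  req#15 t=12ms: ALLOW

Answer: AAAAAADAAAAAADA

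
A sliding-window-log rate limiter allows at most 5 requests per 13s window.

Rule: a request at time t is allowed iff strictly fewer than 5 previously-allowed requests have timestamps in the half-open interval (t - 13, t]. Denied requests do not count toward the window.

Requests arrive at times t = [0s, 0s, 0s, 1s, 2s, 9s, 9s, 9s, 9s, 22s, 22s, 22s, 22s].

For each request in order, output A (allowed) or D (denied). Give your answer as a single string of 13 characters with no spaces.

Answer: AAAAADDDDAAAA

Derivation:
Tracking allowed requests in the window:
  req#1 t=0s: ALLOW
  req#2 t=0s: ALLOW
  req#3 t=0s: ALLOW
  req#4 t=1s: ALLOW
  req#5 t=2s: ALLOW
  req#6 t=9s: DENY
  req#7 t=9s: DENY
  req#8 t=9s: DENY
  req#9 t=9s: DENY
  req#10 t=22s: ALLOW
  req#11 t=22s: ALLOW
  req#12 t=22s: ALLOW
  req#13 t=22s: ALLOW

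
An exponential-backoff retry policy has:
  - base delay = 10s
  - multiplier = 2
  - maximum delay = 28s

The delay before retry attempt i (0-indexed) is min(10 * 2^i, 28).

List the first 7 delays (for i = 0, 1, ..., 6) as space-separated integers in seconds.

Computing each delay:
  i=0: min(10*2^0, 28) = 10
  i=1: min(10*2^1, 28) = 20
  i=2: min(10*2^2, 28) = 28
  i=3: min(10*2^3, 28) = 28
  i=4: min(10*2^4, 28) = 28
  i=5: min(10*2^5, 28) = 28
  i=6: min(10*2^6, 28) = 28

Answer: 10 20 28 28 28 28 28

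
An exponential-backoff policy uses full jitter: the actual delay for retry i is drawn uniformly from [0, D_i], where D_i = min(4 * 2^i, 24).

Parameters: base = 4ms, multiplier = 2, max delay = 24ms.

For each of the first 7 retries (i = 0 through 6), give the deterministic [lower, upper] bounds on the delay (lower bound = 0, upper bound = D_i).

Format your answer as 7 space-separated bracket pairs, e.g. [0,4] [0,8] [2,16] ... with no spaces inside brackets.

Computing bounds per retry:
  i=0: D_i=min(4*2^0,24)=4, bounds=[0,4]
  i=1: D_i=min(4*2^1,24)=8, bounds=[0,8]
  i=2: D_i=min(4*2^2,24)=16, bounds=[0,16]
  i=3: D_i=min(4*2^3,24)=24, bounds=[0,24]
  i=4: D_i=min(4*2^4,24)=24, bounds=[0,24]
  i=5: D_i=min(4*2^5,24)=24, bounds=[0,24]
  i=6: D_i=min(4*2^6,24)=24, bounds=[0,24]

Answer: [0,4] [0,8] [0,16] [0,24] [0,24] [0,24] [0,24]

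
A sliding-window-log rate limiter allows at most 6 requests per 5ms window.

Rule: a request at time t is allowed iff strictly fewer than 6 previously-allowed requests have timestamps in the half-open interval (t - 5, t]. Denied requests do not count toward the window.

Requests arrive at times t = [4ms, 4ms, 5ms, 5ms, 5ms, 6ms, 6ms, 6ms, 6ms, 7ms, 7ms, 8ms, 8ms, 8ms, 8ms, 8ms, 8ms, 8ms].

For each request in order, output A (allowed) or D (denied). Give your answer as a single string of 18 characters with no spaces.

Answer: AAAAAADDDDDDDDDDDD

Derivation:
Tracking allowed requests in the window:
  req#1 t=4ms: ALLOW
  req#2 t=4ms: ALLOW
  req#3 t=5ms: ALLOW
  req#4 t=5ms: ALLOW
  req#5 t=5ms: ALLOW
  req#6 t=6ms: ALLOW
  req#7 t=6ms: DENY
  req#8 t=6ms: DENY
  req#9 t=6ms: DENY
  req#10 t=7ms: DENY
  req#11 t=7ms: DENY
  req#12 t=8ms: DENY
  req#13 t=8ms: DENY
  req#14 t=8ms: DENY
  req#15 t=8ms: DENY
  req#16 t=8ms: DENY
  req#17 t=8ms: DENY
  req#18 t=8ms: DENY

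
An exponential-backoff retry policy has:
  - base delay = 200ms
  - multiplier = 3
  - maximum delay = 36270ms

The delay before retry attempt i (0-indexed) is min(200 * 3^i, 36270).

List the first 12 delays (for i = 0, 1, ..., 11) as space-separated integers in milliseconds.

Answer: 200 600 1800 5400 16200 36270 36270 36270 36270 36270 36270 36270

Derivation:
Computing each delay:
  i=0: min(200*3^0, 36270) = 200
  i=1: min(200*3^1, 36270) = 600
  i=2: min(200*3^2, 36270) = 1800
  i=3: min(200*3^3, 36270) = 5400
  i=4: min(200*3^4, 36270) = 16200
  i=5: min(200*3^5, 36270) = 36270
  i=6: min(200*3^6, 36270) = 36270
  i=7: min(200*3^7, 36270) = 36270
  i=8: min(200*3^8, 36270) = 36270
  i=9: min(200*3^9, 36270) = 36270
  i=10: min(200*3^10, 36270) = 36270
  i=11: min(200*3^11, 36270) = 36270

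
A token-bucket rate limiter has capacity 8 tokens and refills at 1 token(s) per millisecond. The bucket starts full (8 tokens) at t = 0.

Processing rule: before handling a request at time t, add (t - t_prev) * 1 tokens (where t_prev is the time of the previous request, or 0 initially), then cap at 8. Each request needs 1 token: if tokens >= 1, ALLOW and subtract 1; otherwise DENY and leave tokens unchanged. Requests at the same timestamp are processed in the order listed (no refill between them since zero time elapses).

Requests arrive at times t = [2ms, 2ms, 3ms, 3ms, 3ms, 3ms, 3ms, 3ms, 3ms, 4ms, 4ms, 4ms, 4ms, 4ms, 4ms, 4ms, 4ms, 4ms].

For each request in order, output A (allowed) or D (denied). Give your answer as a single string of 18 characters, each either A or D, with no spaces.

Answer: AAAAAAAAAADDDDDDDD

Derivation:
Simulating step by step:
  req#1 t=2ms: ALLOW
  req#2 t=2ms: ALLOW
  req#3 t=3ms: ALLOW
  req#4 t=3ms: ALLOW
  req#5 t=3ms: ALLOW
  req#6 t=3ms: ALLOW
  req#7 t=3ms: ALLOW
  req#8 t=3ms: ALLOW
  req#9 t=3ms: ALLOW
  req#10 t=4ms: ALLOW
  req#11 t=4ms: DENY
  req#12 t=4ms: DENY
  req#13 t=4ms: DENY
  req#14 t=4ms: DENY
  req#15 t=4ms: DENY
  req#16 t=4ms: DENY
  req#17 t=4ms: DENY
  req#18 t=4ms: DENY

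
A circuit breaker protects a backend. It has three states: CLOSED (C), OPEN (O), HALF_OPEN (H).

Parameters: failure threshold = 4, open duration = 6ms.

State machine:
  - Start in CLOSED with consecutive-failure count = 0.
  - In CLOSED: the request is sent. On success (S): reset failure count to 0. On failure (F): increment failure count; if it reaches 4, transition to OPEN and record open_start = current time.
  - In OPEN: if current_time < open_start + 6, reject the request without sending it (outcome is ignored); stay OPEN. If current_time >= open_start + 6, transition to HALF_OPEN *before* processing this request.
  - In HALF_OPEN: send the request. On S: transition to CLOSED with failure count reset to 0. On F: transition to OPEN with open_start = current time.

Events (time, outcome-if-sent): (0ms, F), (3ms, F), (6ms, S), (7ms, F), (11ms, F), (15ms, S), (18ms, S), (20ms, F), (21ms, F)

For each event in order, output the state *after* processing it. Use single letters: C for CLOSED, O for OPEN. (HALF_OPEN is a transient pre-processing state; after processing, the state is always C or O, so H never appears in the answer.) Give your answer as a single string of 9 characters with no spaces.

Answer: CCCCCCCCC

Derivation:
State after each event:
  event#1 t=0ms outcome=F: state=CLOSED
  event#2 t=3ms outcome=F: state=CLOSED
  event#3 t=6ms outcome=S: state=CLOSED
  event#4 t=7ms outcome=F: state=CLOSED
  event#5 t=11ms outcome=F: state=CLOSED
  event#6 t=15ms outcome=S: state=CLOSED
  event#7 t=18ms outcome=S: state=CLOSED
  event#8 t=20ms outcome=F: state=CLOSED
  event#9 t=21ms outcome=F: state=CLOSED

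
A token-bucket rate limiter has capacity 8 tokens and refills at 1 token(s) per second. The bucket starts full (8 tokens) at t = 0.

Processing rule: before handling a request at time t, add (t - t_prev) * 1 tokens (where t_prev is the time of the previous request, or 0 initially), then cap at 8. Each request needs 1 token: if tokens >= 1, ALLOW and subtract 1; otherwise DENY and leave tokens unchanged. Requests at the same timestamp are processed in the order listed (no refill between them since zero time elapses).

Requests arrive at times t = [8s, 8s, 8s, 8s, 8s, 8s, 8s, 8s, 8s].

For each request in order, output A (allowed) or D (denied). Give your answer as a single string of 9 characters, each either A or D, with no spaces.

Simulating step by step:
  req#1 t=8s: ALLOW
  req#2 t=8s: ALLOW
  req#3 t=8s: ALLOW
  req#4 t=8s: ALLOW
  req#5 t=8s: ALLOW
  req#6 t=8s: ALLOW
  req#7 t=8s: ALLOW
  req#8 t=8s: ALLOW
  req#9 t=8s: DENY

Answer: AAAAAAAAD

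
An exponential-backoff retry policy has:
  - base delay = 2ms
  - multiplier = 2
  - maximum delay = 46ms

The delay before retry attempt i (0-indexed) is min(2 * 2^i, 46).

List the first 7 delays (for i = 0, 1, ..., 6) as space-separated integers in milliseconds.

Answer: 2 4 8 16 32 46 46

Derivation:
Computing each delay:
  i=0: min(2*2^0, 46) = 2
  i=1: min(2*2^1, 46) = 4
  i=2: min(2*2^2, 46) = 8
  i=3: min(2*2^3, 46) = 16
  i=4: min(2*2^4, 46) = 32
  i=5: min(2*2^5, 46) = 46
  i=6: min(2*2^6, 46) = 46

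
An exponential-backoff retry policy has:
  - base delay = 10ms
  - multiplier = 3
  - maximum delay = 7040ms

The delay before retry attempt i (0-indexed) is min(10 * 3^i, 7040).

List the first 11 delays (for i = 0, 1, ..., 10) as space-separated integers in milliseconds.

Computing each delay:
  i=0: min(10*3^0, 7040) = 10
  i=1: min(10*3^1, 7040) = 30
  i=2: min(10*3^2, 7040) = 90
  i=3: min(10*3^3, 7040) = 270
  i=4: min(10*3^4, 7040) = 810
  i=5: min(10*3^5, 7040) = 2430
  i=6: min(10*3^6, 7040) = 7040
  i=7: min(10*3^7, 7040) = 7040
  i=8: min(10*3^8, 7040) = 7040
  i=9: min(10*3^9, 7040) = 7040
  i=10: min(10*3^10, 7040) = 7040

Answer: 10 30 90 270 810 2430 7040 7040 7040 7040 7040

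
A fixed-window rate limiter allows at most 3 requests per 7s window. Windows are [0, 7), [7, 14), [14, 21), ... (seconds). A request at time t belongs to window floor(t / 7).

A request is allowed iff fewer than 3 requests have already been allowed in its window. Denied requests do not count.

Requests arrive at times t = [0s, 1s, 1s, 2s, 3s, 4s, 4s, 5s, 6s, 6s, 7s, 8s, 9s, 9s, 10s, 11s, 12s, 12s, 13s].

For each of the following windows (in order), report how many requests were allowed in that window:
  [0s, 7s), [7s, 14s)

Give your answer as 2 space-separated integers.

Answer: 3 3

Derivation:
Processing requests:
  req#1 t=0s (window 0): ALLOW
  req#2 t=1s (window 0): ALLOW
  req#3 t=1s (window 0): ALLOW
  req#4 t=2s (window 0): DENY
  req#5 t=3s (window 0): DENY
  req#6 t=4s (window 0): DENY
  req#7 t=4s (window 0): DENY
  req#8 t=5s (window 0): DENY
  req#9 t=6s (window 0): DENY
  req#10 t=6s (window 0): DENY
  req#11 t=7s (window 1): ALLOW
  req#12 t=8s (window 1): ALLOW
  req#13 t=9s (window 1): ALLOW
  req#14 t=9s (window 1): DENY
  req#15 t=10s (window 1): DENY
  req#16 t=11s (window 1): DENY
  req#17 t=12s (window 1): DENY
  req#18 t=12s (window 1): DENY
  req#19 t=13s (window 1): DENY

Allowed counts by window: 3 3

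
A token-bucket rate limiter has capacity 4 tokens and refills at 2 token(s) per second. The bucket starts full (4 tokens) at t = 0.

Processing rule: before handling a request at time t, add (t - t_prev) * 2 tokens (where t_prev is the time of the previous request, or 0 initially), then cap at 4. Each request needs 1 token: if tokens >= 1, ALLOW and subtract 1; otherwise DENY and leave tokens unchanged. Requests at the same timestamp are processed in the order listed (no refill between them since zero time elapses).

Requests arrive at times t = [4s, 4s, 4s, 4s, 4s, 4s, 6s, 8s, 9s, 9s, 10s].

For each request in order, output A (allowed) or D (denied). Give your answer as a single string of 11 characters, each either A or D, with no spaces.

Simulating step by step:
  req#1 t=4s: ALLOW
  req#2 t=4s: ALLOW
  req#3 t=4s: ALLOW
  req#4 t=4s: ALLOW
  req#5 t=4s: DENY
  req#6 t=4s: DENY
  req#7 t=6s: ALLOW
  req#8 t=8s: ALLOW
  req#9 t=9s: ALLOW
  req#10 t=9s: ALLOW
  req#11 t=10s: ALLOW

Answer: AAAADDAAAAA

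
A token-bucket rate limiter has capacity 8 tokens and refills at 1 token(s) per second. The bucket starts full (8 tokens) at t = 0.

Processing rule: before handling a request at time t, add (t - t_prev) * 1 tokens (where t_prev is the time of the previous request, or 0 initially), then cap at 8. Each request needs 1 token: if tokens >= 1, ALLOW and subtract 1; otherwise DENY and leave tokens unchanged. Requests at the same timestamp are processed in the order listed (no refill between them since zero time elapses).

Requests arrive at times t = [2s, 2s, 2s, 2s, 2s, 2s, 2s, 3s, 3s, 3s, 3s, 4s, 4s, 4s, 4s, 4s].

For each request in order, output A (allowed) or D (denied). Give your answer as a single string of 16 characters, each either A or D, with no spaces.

Simulating step by step:
  req#1 t=2s: ALLOW
  req#2 t=2s: ALLOW
  req#3 t=2s: ALLOW
  req#4 t=2s: ALLOW
  req#5 t=2s: ALLOW
  req#6 t=2s: ALLOW
  req#7 t=2s: ALLOW
  req#8 t=3s: ALLOW
  req#9 t=3s: ALLOW
  req#10 t=3s: DENY
  req#11 t=3s: DENY
  req#12 t=4s: ALLOW
  req#13 t=4s: DENY
  req#14 t=4s: DENY
  req#15 t=4s: DENY
  req#16 t=4s: DENY

Answer: AAAAAAAAADDADDDD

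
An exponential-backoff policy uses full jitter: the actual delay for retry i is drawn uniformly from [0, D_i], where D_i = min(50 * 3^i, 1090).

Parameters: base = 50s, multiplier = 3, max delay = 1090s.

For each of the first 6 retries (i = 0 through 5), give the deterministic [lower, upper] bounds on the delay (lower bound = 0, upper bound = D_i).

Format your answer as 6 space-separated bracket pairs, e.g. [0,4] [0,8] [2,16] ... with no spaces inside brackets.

Answer: [0,50] [0,150] [0,450] [0,1090] [0,1090] [0,1090]

Derivation:
Computing bounds per retry:
  i=0: D_i=min(50*3^0,1090)=50, bounds=[0,50]
  i=1: D_i=min(50*3^1,1090)=150, bounds=[0,150]
  i=2: D_i=min(50*3^2,1090)=450, bounds=[0,450]
  i=3: D_i=min(50*3^3,1090)=1090, bounds=[0,1090]
  i=4: D_i=min(50*3^4,1090)=1090, bounds=[0,1090]
  i=5: D_i=min(50*3^5,1090)=1090, bounds=[0,1090]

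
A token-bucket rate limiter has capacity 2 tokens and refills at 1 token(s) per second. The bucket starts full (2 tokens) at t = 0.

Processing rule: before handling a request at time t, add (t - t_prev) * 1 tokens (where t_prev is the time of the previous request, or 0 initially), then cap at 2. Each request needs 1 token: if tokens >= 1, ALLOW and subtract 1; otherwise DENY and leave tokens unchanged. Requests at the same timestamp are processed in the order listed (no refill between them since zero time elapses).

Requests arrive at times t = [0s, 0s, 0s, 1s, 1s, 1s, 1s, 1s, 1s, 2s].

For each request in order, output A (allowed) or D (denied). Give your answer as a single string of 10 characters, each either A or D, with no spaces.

Answer: AADADDDDDA

Derivation:
Simulating step by step:
  req#1 t=0s: ALLOW
  req#2 t=0s: ALLOW
  req#3 t=0s: DENY
  req#4 t=1s: ALLOW
  req#5 t=1s: DENY
  req#6 t=1s: DENY
  req#7 t=1s: DENY
  req#8 t=1s: DENY
  req#9 t=1s: DENY
  req#10 t=2s: ALLOW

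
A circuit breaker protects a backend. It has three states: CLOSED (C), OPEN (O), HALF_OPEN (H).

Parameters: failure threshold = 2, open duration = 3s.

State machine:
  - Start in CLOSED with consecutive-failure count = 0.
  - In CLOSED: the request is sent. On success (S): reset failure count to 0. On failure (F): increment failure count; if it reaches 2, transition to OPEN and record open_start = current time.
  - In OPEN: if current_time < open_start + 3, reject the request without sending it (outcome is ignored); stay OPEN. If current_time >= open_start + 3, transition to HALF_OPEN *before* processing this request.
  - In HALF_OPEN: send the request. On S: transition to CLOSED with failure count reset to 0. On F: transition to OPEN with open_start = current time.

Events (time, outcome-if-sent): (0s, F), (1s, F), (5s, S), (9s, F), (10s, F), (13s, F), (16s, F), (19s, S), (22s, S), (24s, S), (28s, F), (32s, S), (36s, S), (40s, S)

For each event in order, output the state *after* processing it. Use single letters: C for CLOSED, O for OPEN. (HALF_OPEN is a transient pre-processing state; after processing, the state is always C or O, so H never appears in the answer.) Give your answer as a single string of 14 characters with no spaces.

State after each event:
  event#1 t=0s outcome=F: state=CLOSED
  event#2 t=1s outcome=F: state=OPEN
  event#3 t=5s outcome=S: state=CLOSED
  event#4 t=9s outcome=F: state=CLOSED
  event#5 t=10s outcome=F: state=OPEN
  event#6 t=13s outcome=F: state=OPEN
  event#7 t=16s outcome=F: state=OPEN
  event#8 t=19s outcome=S: state=CLOSED
  event#9 t=22s outcome=S: state=CLOSED
  event#10 t=24s outcome=S: state=CLOSED
  event#11 t=28s outcome=F: state=CLOSED
  event#12 t=32s outcome=S: state=CLOSED
  event#13 t=36s outcome=S: state=CLOSED
  event#14 t=40s outcome=S: state=CLOSED

Answer: COCCOOOCCCCCCC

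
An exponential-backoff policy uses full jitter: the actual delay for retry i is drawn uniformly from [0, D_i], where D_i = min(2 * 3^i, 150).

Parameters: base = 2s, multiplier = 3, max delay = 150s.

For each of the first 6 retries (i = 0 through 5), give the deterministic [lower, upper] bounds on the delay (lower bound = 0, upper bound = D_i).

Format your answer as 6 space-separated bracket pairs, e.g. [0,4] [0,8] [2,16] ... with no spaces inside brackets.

Computing bounds per retry:
  i=0: D_i=min(2*3^0,150)=2, bounds=[0,2]
  i=1: D_i=min(2*3^1,150)=6, bounds=[0,6]
  i=2: D_i=min(2*3^2,150)=18, bounds=[0,18]
  i=3: D_i=min(2*3^3,150)=54, bounds=[0,54]
  i=4: D_i=min(2*3^4,150)=150, bounds=[0,150]
  i=5: D_i=min(2*3^5,150)=150, bounds=[0,150]

Answer: [0,2] [0,6] [0,18] [0,54] [0,150] [0,150]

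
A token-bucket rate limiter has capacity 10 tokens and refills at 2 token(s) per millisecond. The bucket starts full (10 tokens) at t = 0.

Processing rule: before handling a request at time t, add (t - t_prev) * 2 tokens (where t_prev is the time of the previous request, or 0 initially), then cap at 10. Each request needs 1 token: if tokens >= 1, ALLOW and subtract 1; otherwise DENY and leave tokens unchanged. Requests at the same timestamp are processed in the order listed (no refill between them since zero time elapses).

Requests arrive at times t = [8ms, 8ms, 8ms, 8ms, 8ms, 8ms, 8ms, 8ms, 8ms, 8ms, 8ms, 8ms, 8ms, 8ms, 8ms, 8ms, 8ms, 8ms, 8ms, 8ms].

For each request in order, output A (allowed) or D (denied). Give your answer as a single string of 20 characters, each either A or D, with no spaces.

Answer: AAAAAAAAAADDDDDDDDDD

Derivation:
Simulating step by step:
  req#1 t=8ms: ALLOW
  req#2 t=8ms: ALLOW
  req#3 t=8ms: ALLOW
  req#4 t=8ms: ALLOW
  req#5 t=8ms: ALLOW
  req#6 t=8ms: ALLOW
  req#7 t=8ms: ALLOW
  req#8 t=8ms: ALLOW
  req#9 t=8ms: ALLOW
  req#10 t=8ms: ALLOW
  req#11 t=8ms: DENY
  req#12 t=8ms: DENY
  req#13 t=8ms: DENY
  req#14 t=8ms: DENY
  req#15 t=8ms: DENY
  req#16 t=8ms: DENY
  req#17 t=8ms: DENY
  req#18 t=8ms: DENY
  req#19 t=8ms: DENY
  req#20 t=8ms: DENY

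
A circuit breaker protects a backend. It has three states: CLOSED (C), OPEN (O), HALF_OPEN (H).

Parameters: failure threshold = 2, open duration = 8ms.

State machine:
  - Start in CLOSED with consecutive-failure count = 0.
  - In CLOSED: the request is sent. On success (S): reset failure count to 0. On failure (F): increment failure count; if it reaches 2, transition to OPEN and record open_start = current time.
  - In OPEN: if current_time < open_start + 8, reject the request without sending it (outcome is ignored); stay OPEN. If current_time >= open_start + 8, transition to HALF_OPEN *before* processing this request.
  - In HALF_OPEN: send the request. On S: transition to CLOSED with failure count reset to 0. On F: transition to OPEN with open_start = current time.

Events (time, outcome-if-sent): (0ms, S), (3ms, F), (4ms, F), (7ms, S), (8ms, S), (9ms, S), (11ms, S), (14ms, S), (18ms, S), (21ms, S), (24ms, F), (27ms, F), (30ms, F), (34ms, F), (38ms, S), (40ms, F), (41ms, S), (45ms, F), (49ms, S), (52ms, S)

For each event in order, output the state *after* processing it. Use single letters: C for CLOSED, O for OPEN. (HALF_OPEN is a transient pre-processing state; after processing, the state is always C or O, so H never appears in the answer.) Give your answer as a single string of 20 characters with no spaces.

Answer: CCOOOOOCCCCOOOCCCCCC

Derivation:
State after each event:
  event#1 t=0ms outcome=S: state=CLOSED
  event#2 t=3ms outcome=F: state=CLOSED
  event#3 t=4ms outcome=F: state=OPEN
  event#4 t=7ms outcome=S: state=OPEN
  event#5 t=8ms outcome=S: state=OPEN
  event#6 t=9ms outcome=S: state=OPEN
  event#7 t=11ms outcome=S: state=OPEN
  event#8 t=14ms outcome=S: state=CLOSED
  event#9 t=18ms outcome=S: state=CLOSED
  event#10 t=21ms outcome=S: state=CLOSED
  event#11 t=24ms outcome=F: state=CLOSED
  event#12 t=27ms outcome=F: state=OPEN
  event#13 t=30ms outcome=F: state=OPEN
  event#14 t=34ms outcome=F: state=OPEN
  event#15 t=38ms outcome=S: state=CLOSED
  event#16 t=40ms outcome=F: state=CLOSED
  event#17 t=41ms outcome=S: state=CLOSED
  event#18 t=45ms outcome=F: state=CLOSED
  event#19 t=49ms outcome=S: state=CLOSED
  event#20 t=52ms outcome=S: state=CLOSED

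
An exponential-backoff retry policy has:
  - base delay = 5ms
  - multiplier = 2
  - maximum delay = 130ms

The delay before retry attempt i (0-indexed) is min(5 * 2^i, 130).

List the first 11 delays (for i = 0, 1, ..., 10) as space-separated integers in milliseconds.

Computing each delay:
  i=0: min(5*2^0, 130) = 5
  i=1: min(5*2^1, 130) = 10
  i=2: min(5*2^2, 130) = 20
  i=3: min(5*2^3, 130) = 40
  i=4: min(5*2^4, 130) = 80
  i=5: min(5*2^5, 130) = 130
  i=6: min(5*2^6, 130) = 130
  i=7: min(5*2^7, 130) = 130
  i=8: min(5*2^8, 130) = 130
  i=9: min(5*2^9, 130) = 130
  i=10: min(5*2^10, 130) = 130

Answer: 5 10 20 40 80 130 130 130 130 130 130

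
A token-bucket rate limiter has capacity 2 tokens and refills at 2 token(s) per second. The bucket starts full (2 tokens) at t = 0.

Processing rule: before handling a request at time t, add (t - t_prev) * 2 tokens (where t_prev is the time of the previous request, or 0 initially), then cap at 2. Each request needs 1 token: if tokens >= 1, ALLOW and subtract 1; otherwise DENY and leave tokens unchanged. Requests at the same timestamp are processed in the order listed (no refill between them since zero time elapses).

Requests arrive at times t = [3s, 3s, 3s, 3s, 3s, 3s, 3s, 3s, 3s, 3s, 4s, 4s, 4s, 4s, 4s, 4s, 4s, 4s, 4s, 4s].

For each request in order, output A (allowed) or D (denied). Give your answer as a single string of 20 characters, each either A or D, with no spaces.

Simulating step by step:
  req#1 t=3s: ALLOW
  req#2 t=3s: ALLOW
  req#3 t=3s: DENY
  req#4 t=3s: DENY
  req#5 t=3s: DENY
  req#6 t=3s: DENY
  req#7 t=3s: DENY
  req#8 t=3s: DENY
  req#9 t=3s: DENY
  req#10 t=3s: DENY
  req#11 t=4s: ALLOW
  req#12 t=4s: ALLOW
  req#13 t=4s: DENY
  req#14 t=4s: DENY
  req#15 t=4s: DENY
  req#16 t=4s: DENY
  req#17 t=4s: DENY
  req#18 t=4s: DENY
  req#19 t=4s: DENY
  req#20 t=4s: DENY

Answer: AADDDDDDDDAADDDDDDDD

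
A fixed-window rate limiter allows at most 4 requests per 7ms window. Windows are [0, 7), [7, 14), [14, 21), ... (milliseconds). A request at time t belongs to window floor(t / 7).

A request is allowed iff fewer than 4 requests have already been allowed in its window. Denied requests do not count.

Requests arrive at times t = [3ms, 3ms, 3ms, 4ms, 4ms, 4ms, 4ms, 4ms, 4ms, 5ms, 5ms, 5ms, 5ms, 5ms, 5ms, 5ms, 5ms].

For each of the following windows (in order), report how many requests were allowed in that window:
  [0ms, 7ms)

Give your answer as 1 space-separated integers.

Processing requests:
  req#1 t=3ms (window 0): ALLOW
  req#2 t=3ms (window 0): ALLOW
  req#3 t=3ms (window 0): ALLOW
  req#4 t=4ms (window 0): ALLOW
  req#5 t=4ms (window 0): DENY
  req#6 t=4ms (window 0): DENY
  req#7 t=4ms (window 0): DENY
  req#8 t=4ms (window 0): DENY
  req#9 t=4ms (window 0): DENY
  req#10 t=5ms (window 0): DENY
  req#11 t=5ms (window 0): DENY
  req#12 t=5ms (window 0): DENY
  req#13 t=5ms (window 0): DENY
  req#14 t=5ms (window 0): DENY
  req#15 t=5ms (window 0): DENY
  req#16 t=5ms (window 0): DENY
  req#17 t=5ms (window 0): DENY

Allowed counts by window: 4

Answer: 4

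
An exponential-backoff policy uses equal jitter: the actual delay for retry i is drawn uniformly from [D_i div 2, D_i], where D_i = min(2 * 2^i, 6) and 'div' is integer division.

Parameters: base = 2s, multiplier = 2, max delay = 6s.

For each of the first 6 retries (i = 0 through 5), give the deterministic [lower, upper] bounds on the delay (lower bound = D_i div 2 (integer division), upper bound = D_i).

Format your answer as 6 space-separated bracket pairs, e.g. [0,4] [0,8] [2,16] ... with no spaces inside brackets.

Answer: [1,2] [2,4] [3,6] [3,6] [3,6] [3,6]

Derivation:
Computing bounds per retry:
  i=0: D_i=min(2*2^0,6)=2, bounds=[1,2]
  i=1: D_i=min(2*2^1,6)=4, bounds=[2,4]
  i=2: D_i=min(2*2^2,6)=6, bounds=[3,6]
  i=3: D_i=min(2*2^3,6)=6, bounds=[3,6]
  i=4: D_i=min(2*2^4,6)=6, bounds=[3,6]
  i=5: D_i=min(2*2^5,6)=6, bounds=[3,6]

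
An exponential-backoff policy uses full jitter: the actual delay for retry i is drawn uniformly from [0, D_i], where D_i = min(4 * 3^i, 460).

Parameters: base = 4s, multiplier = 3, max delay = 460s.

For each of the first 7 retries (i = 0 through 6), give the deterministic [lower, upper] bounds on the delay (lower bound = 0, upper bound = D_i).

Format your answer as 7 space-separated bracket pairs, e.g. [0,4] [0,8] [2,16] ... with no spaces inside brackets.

Computing bounds per retry:
  i=0: D_i=min(4*3^0,460)=4, bounds=[0,4]
  i=1: D_i=min(4*3^1,460)=12, bounds=[0,12]
  i=2: D_i=min(4*3^2,460)=36, bounds=[0,36]
  i=3: D_i=min(4*3^3,460)=108, bounds=[0,108]
  i=4: D_i=min(4*3^4,460)=324, bounds=[0,324]
  i=5: D_i=min(4*3^5,460)=460, bounds=[0,460]
  i=6: D_i=min(4*3^6,460)=460, bounds=[0,460]

Answer: [0,4] [0,12] [0,36] [0,108] [0,324] [0,460] [0,460]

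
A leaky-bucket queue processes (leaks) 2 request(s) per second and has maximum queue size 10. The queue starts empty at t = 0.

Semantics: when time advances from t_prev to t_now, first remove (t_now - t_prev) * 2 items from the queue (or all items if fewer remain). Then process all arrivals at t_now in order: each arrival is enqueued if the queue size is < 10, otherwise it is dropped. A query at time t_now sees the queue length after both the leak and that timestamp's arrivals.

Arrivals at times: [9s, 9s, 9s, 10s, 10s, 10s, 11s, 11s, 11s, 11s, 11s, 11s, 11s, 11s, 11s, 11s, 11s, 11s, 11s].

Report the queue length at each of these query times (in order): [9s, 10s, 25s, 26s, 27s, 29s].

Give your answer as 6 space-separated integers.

Answer: 3 4 0 0 0 0

Derivation:
Queue lengths at query times:
  query t=9s: backlog = 3
  query t=10s: backlog = 4
  query t=25s: backlog = 0
  query t=26s: backlog = 0
  query t=27s: backlog = 0
  query t=29s: backlog = 0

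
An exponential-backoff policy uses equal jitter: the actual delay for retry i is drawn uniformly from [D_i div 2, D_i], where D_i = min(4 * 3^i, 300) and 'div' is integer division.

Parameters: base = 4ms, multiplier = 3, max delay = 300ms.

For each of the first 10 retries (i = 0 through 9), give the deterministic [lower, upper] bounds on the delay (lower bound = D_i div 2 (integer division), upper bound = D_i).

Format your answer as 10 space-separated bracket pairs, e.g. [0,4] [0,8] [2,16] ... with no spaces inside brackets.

Answer: [2,4] [6,12] [18,36] [54,108] [150,300] [150,300] [150,300] [150,300] [150,300] [150,300]

Derivation:
Computing bounds per retry:
  i=0: D_i=min(4*3^0,300)=4, bounds=[2,4]
  i=1: D_i=min(4*3^1,300)=12, bounds=[6,12]
  i=2: D_i=min(4*3^2,300)=36, bounds=[18,36]
  i=3: D_i=min(4*3^3,300)=108, bounds=[54,108]
  i=4: D_i=min(4*3^4,300)=300, bounds=[150,300]
  i=5: D_i=min(4*3^5,300)=300, bounds=[150,300]
  i=6: D_i=min(4*3^6,300)=300, bounds=[150,300]
  i=7: D_i=min(4*3^7,300)=300, bounds=[150,300]
  i=8: D_i=min(4*3^8,300)=300, bounds=[150,300]
  i=9: D_i=min(4*3^9,300)=300, bounds=[150,300]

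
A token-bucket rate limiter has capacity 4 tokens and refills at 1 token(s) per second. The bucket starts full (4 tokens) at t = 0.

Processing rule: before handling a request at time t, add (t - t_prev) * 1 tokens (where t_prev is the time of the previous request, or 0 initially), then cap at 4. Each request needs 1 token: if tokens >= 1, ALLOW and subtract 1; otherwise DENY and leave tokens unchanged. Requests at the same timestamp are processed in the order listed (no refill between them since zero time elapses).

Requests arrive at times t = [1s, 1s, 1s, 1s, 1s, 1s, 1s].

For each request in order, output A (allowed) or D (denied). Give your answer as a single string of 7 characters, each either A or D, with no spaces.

Simulating step by step:
  req#1 t=1s: ALLOW
  req#2 t=1s: ALLOW
  req#3 t=1s: ALLOW
  req#4 t=1s: ALLOW
  req#5 t=1s: DENY
  req#6 t=1s: DENY
  req#7 t=1s: DENY

Answer: AAAADDD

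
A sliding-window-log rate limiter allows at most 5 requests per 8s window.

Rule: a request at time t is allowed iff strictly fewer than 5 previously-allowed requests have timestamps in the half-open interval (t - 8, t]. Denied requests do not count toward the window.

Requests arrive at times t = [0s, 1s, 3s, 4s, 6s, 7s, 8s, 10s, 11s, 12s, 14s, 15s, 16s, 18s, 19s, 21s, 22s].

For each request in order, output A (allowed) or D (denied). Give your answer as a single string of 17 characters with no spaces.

Tracking allowed requests in the window:
  req#1 t=0s: ALLOW
  req#2 t=1s: ALLOW
  req#3 t=3s: ALLOW
  req#4 t=4s: ALLOW
  req#5 t=6s: ALLOW
  req#6 t=7s: DENY
  req#7 t=8s: ALLOW
  req#8 t=10s: ALLOW
  req#9 t=11s: ALLOW
  req#10 t=12s: ALLOW
  req#11 t=14s: ALLOW
  req#12 t=15s: DENY
  req#13 t=16s: ALLOW
  req#14 t=18s: ALLOW
  req#15 t=19s: ALLOW
  req#16 t=21s: ALLOW
  req#17 t=22s: ALLOW

Answer: AAAAADAAAAADAAAAA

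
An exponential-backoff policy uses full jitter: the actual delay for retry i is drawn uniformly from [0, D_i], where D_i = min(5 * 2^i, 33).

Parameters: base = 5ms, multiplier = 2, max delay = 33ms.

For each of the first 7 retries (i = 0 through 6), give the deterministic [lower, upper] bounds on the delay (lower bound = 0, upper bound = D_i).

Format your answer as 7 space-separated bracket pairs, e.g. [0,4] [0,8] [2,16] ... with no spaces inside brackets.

Answer: [0,5] [0,10] [0,20] [0,33] [0,33] [0,33] [0,33]

Derivation:
Computing bounds per retry:
  i=0: D_i=min(5*2^0,33)=5, bounds=[0,5]
  i=1: D_i=min(5*2^1,33)=10, bounds=[0,10]
  i=2: D_i=min(5*2^2,33)=20, bounds=[0,20]
  i=3: D_i=min(5*2^3,33)=33, bounds=[0,33]
  i=4: D_i=min(5*2^4,33)=33, bounds=[0,33]
  i=5: D_i=min(5*2^5,33)=33, bounds=[0,33]
  i=6: D_i=min(5*2^6,33)=33, bounds=[0,33]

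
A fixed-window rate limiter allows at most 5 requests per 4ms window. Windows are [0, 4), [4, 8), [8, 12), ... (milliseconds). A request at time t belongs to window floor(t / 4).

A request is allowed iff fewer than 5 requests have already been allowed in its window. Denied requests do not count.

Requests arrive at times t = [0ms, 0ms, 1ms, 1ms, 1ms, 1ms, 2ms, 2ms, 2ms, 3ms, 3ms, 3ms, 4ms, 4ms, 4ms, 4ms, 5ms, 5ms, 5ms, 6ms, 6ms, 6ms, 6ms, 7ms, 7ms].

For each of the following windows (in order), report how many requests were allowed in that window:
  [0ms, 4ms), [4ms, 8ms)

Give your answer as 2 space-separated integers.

Processing requests:
  req#1 t=0ms (window 0): ALLOW
  req#2 t=0ms (window 0): ALLOW
  req#3 t=1ms (window 0): ALLOW
  req#4 t=1ms (window 0): ALLOW
  req#5 t=1ms (window 0): ALLOW
  req#6 t=1ms (window 0): DENY
  req#7 t=2ms (window 0): DENY
  req#8 t=2ms (window 0): DENY
  req#9 t=2ms (window 0): DENY
  req#10 t=3ms (window 0): DENY
  req#11 t=3ms (window 0): DENY
  req#12 t=3ms (window 0): DENY
  req#13 t=4ms (window 1): ALLOW
  req#14 t=4ms (window 1): ALLOW
  req#15 t=4ms (window 1): ALLOW
  req#16 t=4ms (window 1): ALLOW
  req#17 t=5ms (window 1): ALLOW
  req#18 t=5ms (window 1): DENY
  req#19 t=5ms (window 1): DENY
  req#20 t=6ms (window 1): DENY
  req#21 t=6ms (window 1): DENY
  req#22 t=6ms (window 1): DENY
  req#23 t=6ms (window 1): DENY
  req#24 t=7ms (window 1): DENY
  req#25 t=7ms (window 1): DENY

Allowed counts by window: 5 5

Answer: 5 5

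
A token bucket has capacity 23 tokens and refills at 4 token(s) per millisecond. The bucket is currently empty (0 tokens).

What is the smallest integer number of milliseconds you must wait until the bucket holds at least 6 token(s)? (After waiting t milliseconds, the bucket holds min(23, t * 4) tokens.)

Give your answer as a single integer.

Answer: 2

Derivation:
Need t * 4 >= 6, so t >= 6/4.
Smallest integer t = ceil(6/4) = 2.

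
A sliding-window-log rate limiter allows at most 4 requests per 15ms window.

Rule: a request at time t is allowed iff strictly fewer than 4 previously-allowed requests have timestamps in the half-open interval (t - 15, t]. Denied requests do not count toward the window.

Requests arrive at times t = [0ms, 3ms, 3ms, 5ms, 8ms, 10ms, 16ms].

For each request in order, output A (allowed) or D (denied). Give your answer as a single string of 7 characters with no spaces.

Tracking allowed requests in the window:
  req#1 t=0ms: ALLOW
  req#2 t=3ms: ALLOW
  req#3 t=3ms: ALLOW
  req#4 t=5ms: ALLOW
  req#5 t=8ms: DENY
  req#6 t=10ms: DENY
  req#7 t=16ms: ALLOW

Answer: AAAADDA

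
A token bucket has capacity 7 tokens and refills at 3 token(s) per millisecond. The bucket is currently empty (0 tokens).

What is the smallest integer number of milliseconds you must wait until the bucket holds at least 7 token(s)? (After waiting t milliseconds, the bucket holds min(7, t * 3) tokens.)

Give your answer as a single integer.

Answer: 3

Derivation:
Need t * 3 >= 7, so t >= 7/3.
Smallest integer t = ceil(7/3) = 3.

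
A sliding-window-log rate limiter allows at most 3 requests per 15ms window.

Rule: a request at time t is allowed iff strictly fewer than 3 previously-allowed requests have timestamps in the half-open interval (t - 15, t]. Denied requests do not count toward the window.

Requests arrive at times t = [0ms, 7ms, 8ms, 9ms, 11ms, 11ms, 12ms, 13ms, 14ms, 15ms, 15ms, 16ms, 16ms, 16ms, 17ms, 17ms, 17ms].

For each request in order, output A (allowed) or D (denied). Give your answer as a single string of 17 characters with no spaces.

Tracking allowed requests in the window:
  req#1 t=0ms: ALLOW
  req#2 t=7ms: ALLOW
  req#3 t=8ms: ALLOW
  req#4 t=9ms: DENY
  req#5 t=11ms: DENY
  req#6 t=11ms: DENY
  req#7 t=12ms: DENY
  req#8 t=13ms: DENY
  req#9 t=14ms: DENY
  req#10 t=15ms: ALLOW
  req#11 t=15ms: DENY
  req#12 t=16ms: DENY
  req#13 t=16ms: DENY
  req#14 t=16ms: DENY
  req#15 t=17ms: DENY
  req#16 t=17ms: DENY
  req#17 t=17ms: DENY

Answer: AAADDDDDDADDDDDDD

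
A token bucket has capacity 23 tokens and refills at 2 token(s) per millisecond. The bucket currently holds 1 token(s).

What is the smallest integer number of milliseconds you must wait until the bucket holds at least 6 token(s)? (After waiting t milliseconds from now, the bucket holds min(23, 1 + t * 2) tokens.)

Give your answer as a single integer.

Answer: 3

Derivation:
Need 1 + t * 2 >= 6, so t >= 5/2.
Smallest integer t = ceil(5/2) = 3.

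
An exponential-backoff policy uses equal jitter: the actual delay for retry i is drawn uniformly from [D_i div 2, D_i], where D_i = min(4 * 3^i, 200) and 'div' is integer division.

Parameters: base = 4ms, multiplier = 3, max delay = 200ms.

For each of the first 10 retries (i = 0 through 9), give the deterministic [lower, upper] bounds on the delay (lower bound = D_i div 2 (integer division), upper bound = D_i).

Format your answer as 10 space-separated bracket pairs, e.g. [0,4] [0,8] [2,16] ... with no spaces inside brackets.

Computing bounds per retry:
  i=0: D_i=min(4*3^0,200)=4, bounds=[2,4]
  i=1: D_i=min(4*3^1,200)=12, bounds=[6,12]
  i=2: D_i=min(4*3^2,200)=36, bounds=[18,36]
  i=3: D_i=min(4*3^3,200)=108, bounds=[54,108]
  i=4: D_i=min(4*3^4,200)=200, bounds=[100,200]
  i=5: D_i=min(4*3^5,200)=200, bounds=[100,200]
  i=6: D_i=min(4*3^6,200)=200, bounds=[100,200]
  i=7: D_i=min(4*3^7,200)=200, bounds=[100,200]
  i=8: D_i=min(4*3^8,200)=200, bounds=[100,200]
  i=9: D_i=min(4*3^9,200)=200, bounds=[100,200]

Answer: [2,4] [6,12] [18,36] [54,108] [100,200] [100,200] [100,200] [100,200] [100,200] [100,200]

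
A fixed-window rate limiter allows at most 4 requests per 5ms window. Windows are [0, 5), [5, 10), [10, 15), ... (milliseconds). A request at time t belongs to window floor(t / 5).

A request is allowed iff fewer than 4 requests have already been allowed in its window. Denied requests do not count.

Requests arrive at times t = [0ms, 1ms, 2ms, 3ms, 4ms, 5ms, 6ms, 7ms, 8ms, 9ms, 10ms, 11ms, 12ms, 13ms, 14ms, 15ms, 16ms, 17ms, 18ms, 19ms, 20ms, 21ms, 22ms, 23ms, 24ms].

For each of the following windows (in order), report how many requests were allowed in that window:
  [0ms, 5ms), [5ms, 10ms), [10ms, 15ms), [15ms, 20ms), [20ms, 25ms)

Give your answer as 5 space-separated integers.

Processing requests:
  req#1 t=0ms (window 0): ALLOW
  req#2 t=1ms (window 0): ALLOW
  req#3 t=2ms (window 0): ALLOW
  req#4 t=3ms (window 0): ALLOW
  req#5 t=4ms (window 0): DENY
  req#6 t=5ms (window 1): ALLOW
  req#7 t=6ms (window 1): ALLOW
  req#8 t=7ms (window 1): ALLOW
  req#9 t=8ms (window 1): ALLOW
  req#10 t=9ms (window 1): DENY
  req#11 t=10ms (window 2): ALLOW
  req#12 t=11ms (window 2): ALLOW
  req#13 t=12ms (window 2): ALLOW
  req#14 t=13ms (window 2): ALLOW
  req#15 t=14ms (window 2): DENY
  req#16 t=15ms (window 3): ALLOW
  req#17 t=16ms (window 3): ALLOW
  req#18 t=17ms (window 3): ALLOW
  req#19 t=18ms (window 3): ALLOW
  req#20 t=19ms (window 3): DENY
  req#21 t=20ms (window 4): ALLOW
  req#22 t=21ms (window 4): ALLOW
  req#23 t=22ms (window 4): ALLOW
  req#24 t=23ms (window 4): ALLOW
  req#25 t=24ms (window 4): DENY

Allowed counts by window: 4 4 4 4 4

Answer: 4 4 4 4 4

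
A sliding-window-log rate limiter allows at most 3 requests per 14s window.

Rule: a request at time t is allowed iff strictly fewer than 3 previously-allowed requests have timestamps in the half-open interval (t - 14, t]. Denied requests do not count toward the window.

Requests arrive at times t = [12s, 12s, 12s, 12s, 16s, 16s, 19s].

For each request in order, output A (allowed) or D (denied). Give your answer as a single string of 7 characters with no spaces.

Answer: AAADDDD

Derivation:
Tracking allowed requests in the window:
  req#1 t=12s: ALLOW
  req#2 t=12s: ALLOW
  req#3 t=12s: ALLOW
  req#4 t=12s: DENY
  req#5 t=16s: DENY
  req#6 t=16s: DENY
  req#7 t=19s: DENY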